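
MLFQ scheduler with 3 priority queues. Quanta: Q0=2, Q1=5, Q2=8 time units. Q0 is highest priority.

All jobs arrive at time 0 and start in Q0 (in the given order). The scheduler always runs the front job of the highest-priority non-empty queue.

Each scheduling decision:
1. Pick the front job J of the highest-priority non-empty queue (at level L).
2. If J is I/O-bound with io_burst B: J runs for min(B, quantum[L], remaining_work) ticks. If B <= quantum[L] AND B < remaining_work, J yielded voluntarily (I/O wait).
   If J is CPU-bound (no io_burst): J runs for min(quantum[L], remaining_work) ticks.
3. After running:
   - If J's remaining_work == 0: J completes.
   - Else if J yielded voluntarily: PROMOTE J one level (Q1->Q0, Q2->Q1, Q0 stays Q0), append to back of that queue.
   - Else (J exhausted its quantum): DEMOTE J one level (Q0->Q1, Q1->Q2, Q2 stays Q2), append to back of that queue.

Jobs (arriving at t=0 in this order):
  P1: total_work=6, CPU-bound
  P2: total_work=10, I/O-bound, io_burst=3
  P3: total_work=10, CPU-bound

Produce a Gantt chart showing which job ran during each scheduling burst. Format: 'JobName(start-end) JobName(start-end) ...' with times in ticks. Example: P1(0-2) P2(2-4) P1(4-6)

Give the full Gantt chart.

Answer: P1(0-2) P2(2-4) P3(4-6) P1(6-10) P2(10-13) P2(13-15) P3(15-20) P2(20-23) P3(23-26)

Derivation:
t=0-2: P1@Q0 runs 2, rem=4, quantum used, demote→Q1. Q0=[P2,P3] Q1=[P1] Q2=[]
t=2-4: P2@Q0 runs 2, rem=8, quantum used, demote→Q1. Q0=[P3] Q1=[P1,P2] Q2=[]
t=4-6: P3@Q0 runs 2, rem=8, quantum used, demote→Q1. Q0=[] Q1=[P1,P2,P3] Q2=[]
t=6-10: P1@Q1 runs 4, rem=0, completes. Q0=[] Q1=[P2,P3] Q2=[]
t=10-13: P2@Q1 runs 3, rem=5, I/O yield, promote→Q0. Q0=[P2] Q1=[P3] Q2=[]
t=13-15: P2@Q0 runs 2, rem=3, quantum used, demote→Q1. Q0=[] Q1=[P3,P2] Q2=[]
t=15-20: P3@Q1 runs 5, rem=3, quantum used, demote→Q2. Q0=[] Q1=[P2] Q2=[P3]
t=20-23: P2@Q1 runs 3, rem=0, completes. Q0=[] Q1=[] Q2=[P3]
t=23-26: P3@Q2 runs 3, rem=0, completes. Q0=[] Q1=[] Q2=[]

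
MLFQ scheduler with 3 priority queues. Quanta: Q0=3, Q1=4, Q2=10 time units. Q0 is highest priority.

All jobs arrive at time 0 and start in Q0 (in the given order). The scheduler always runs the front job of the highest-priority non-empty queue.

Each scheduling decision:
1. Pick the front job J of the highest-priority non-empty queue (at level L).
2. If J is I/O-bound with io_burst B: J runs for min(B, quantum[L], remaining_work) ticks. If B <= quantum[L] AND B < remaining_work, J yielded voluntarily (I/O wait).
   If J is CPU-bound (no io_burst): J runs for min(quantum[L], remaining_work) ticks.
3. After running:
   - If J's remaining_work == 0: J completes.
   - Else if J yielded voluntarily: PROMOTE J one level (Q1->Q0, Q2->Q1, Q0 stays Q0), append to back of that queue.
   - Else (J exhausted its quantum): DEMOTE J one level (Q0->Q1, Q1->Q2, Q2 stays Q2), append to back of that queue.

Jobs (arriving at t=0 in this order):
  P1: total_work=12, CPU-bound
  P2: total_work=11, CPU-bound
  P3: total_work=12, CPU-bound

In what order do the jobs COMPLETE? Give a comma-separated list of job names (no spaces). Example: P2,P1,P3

Answer: P1,P2,P3

Derivation:
t=0-3: P1@Q0 runs 3, rem=9, quantum used, demote→Q1. Q0=[P2,P3] Q1=[P1] Q2=[]
t=3-6: P2@Q0 runs 3, rem=8, quantum used, demote→Q1. Q0=[P3] Q1=[P1,P2] Q2=[]
t=6-9: P3@Q0 runs 3, rem=9, quantum used, demote→Q1. Q0=[] Q1=[P1,P2,P3] Q2=[]
t=9-13: P1@Q1 runs 4, rem=5, quantum used, demote→Q2. Q0=[] Q1=[P2,P3] Q2=[P1]
t=13-17: P2@Q1 runs 4, rem=4, quantum used, demote→Q2. Q0=[] Q1=[P3] Q2=[P1,P2]
t=17-21: P3@Q1 runs 4, rem=5, quantum used, demote→Q2. Q0=[] Q1=[] Q2=[P1,P2,P3]
t=21-26: P1@Q2 runs 5, rem=0, completes. Q0=[] Q1=[] Q2=[P2,P3]
t=26-30: P2@Q2 runs 4, rem=0, completes. Q0=[] Q1=[] Q2=[P3]
t=30-35: P3@Q2 runs 5, rem=0, completes. Q0=[] Q1=[] Q2=[]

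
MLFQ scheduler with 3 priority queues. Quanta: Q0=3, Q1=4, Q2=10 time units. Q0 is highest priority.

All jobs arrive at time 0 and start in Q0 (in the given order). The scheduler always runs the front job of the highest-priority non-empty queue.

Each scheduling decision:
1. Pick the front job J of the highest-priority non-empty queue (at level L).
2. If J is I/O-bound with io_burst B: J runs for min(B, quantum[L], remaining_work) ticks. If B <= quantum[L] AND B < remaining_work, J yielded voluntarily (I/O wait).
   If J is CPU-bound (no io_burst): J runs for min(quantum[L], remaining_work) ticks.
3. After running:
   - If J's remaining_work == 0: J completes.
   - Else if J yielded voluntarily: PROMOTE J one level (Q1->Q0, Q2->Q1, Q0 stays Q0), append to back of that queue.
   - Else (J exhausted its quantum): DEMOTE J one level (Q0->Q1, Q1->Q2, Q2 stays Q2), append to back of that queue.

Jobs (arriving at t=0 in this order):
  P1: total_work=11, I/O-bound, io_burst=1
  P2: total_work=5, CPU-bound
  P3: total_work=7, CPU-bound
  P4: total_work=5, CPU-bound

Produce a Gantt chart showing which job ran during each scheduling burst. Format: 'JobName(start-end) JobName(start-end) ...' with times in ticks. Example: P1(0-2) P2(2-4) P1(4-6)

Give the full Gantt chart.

Answer: P1(0-1) P2(1-4) P3(4-7) P4(7-10) P1(10-11) P1(11-12) P1(12-13) P1(13-14) P1(14-15) P1(15-16) P1(16-17) P1(17-18) P1(18-19) P1(19-20) P2(20-22) P3(22-26) P4(26-28)

Derivation:
t=0-1: P1@Q0 runs 1, rem=10, I/O yield, promote→Q0. Q0=[P2,P3,P4,P1] Q1=[] Q2=[]
t=1-4: P2@Q0 runs 3, rem=2, quantum used, demote→Q1. Q0=[P3,P4,P1] Q1=[P2] Q2=[]
t=4-7: P3@Q0 runs 3, rem=4, quantum used, demote→Q1. Q0=[P4,P1] Q1=[P2,P3] Q2=[]
t=7-10: P4@Q0 runs 3, rem=2, quantum used, demote→Q1. Q0=[P1] Q1=[P2,P3,P4] Q2=[]
t=10-11: P1@Q0 runs 1, rem=9, I/O yield, promote→Q0. Q0=[P1] Q1=[P2,P3,P4] Q2=[]
t=11-12: P1@Q0 runs 1, rem=8, I/O yield, promote→Q0. Q0=[P1] Q1=[P2,P3,P4] Q2=[]
t=12-13: P1@Q0 runs 1, rem=7, I/O yield, promote→Q0. Q0=[P1] Q1=[P2,P3,P4] Q2=[]
t=13-14: P1@Q0 runs 1, rem=6, I/O yield, promote→Q0. Q0=[P1] Q1=[P2,P3,P4] Q2=[]
t=14-15: P1@Q0 runs 1, rem=5, I/O yield, promote→Q0. Q0=[P1] Q1=[P2,P3,P4] Q2=[]
t=15-16: P1@Q0 runs 1, rem=4, I/O yield, promote→Q0. Q0=[P1] Q1=[P2,P3,P4] Q2=[]
t=16-17: P1@Q0 runs 1, rem=3, I/O yield, promote→Q0. Q0=[P1] Q1=[P2,P3,P4] Q2=[]
t=17-18: P1@Q0 runs 1, rem=2, I/O yield, promote→Q0. Q0=[P1] Q1=[P2,P3,P4] Q2=[]
t=18-19: P1@Q0 runs 1, rem=1, I/O yield, promote→Q0. Q0=[P1] Q1=[P2,P3,P4] Q2=[]
t=19-20: P1@Q0 runs 1, rem=0, completes. Q0=[] Q1=[P2,P3,P4] Q2=[]
t=20-22: P2@Q1 runs 2, rem=0, completes. Q0=[] Q1=[P3,P4] Q2=[]
t=22-26: P3@Q1 runs 4, rem=0, completes. Q0=[] Q1=[P4] Q2=[]
t=26-28: P4@Q1 runs 2, rem=0, completes. Q0=[] Q1=[] Q2=[]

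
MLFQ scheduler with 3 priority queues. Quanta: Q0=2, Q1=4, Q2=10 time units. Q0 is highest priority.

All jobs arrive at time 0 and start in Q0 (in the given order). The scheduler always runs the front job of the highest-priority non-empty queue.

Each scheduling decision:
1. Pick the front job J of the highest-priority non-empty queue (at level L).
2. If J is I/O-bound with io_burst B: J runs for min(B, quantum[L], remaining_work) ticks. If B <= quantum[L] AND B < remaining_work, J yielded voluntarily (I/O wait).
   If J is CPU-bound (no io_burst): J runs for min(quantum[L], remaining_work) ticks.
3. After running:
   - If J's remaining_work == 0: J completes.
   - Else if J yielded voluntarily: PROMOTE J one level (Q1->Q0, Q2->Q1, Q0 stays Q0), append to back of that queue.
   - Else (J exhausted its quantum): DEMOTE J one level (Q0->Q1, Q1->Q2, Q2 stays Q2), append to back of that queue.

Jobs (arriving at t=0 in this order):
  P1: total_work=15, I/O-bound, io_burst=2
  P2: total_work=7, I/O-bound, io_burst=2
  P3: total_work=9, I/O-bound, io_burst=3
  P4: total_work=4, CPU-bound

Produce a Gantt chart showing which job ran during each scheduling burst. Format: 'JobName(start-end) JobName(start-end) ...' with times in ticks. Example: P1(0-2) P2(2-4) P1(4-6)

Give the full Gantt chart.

t=0-2: P1@Q0 runs 2, rem=13, I/O yield, promote→Q0. Q0=[P2,P3,P4,P1] Q1=[] Q2=[]
t=2-4: P2@Q0 runs 2, rem=5, I/O yield, promote→Q0. Q0=[P3,P4,P1,P2] Q1=[] Q2=[]
t=4-6: P3@Q0 runs 2, rem=7, quantum used, demote→Q1. Q0=[P4,P1,P2] Q1=[P3] Q2=[]
t=6-8: P4@Q0 runs 2, rem=2, quantum used, demote→Q1. Q0=[P1,P2] Q1=[P3,P4] Q2=[]
t=8-10: P1@Q0 runs 2, rem=11, I/O yield, promote→Q0. Q0=[P2,P1] Q1=[P3,P4] Q2=[]
t=10-12: P2@Q0 runs 2, rem=3, I/O yield, promote→Q0. Q0=[P1,P2] Q1=[P3,P4] Q2=[]
t=12-14: P1@Q0 runs 2, rem=9, I/O yield, promote→Q0. Q0=[P2,P1] Q1=[P3,P4] Q2=[]
t=14-16: P2@Q0 runs 2, rem=1, I/O yield, promote→Q0. Q0=[P1,P2] Q1=[P3,P4] Q2=[]
t=16-18: P1@Q0 runs 2, rem=7, I/O yield, promote→Q0. Q0=[P2,P1] Q1=[P3,P4] Q2=[]
t=18-19: P2@Q0 runs 1, rem=0, completes. Q0=[P1] Q1=[P3,P4] Q2=[]
t=19-21: P1@Q0 runs 2, rem=5, I/O yield, promote→Q0. Q0=[P1] Q1=[P3,P4] Q2=[]
t=21-23: P1@Q0 runs 2, rem=3, I/O yield, promote→Q0. Q0=[P1] Q1=[P3,P4] Q2=[]
t=23-25: P1@Q0 runs 2, rem=1, I/O yield, promote→Q0. Q0=[P1] Q1=[P3,P4] Q2=[]
t=25-26: P1@Q0 runs 1, rem=0, completes. Q0=[] Q1=[P3,P4] Q2=[]
t=26-29: P3@Q1 runs 3, rem=4, I/O yield, promote→Q0. Q0=[P3] Q1=[P4] Q2=[]
t=29-31: P3@Q0 runs 2, rem=2, quantum used, demote→Q1. Q0=[] Q1=[P4,P3] Q2=[]
t=31-33: P4@Q1 runs 2, rem=0, completes. Q0=[] Q1=[P3] Q2=[]
t=33-35: P3@Q1 runs 2, rem=0, completes. Q0=[] Q1=[] Q2=[]

Answer: P1(0-2) P2(2-4) P3(4-6) P4(6-8) P1(8-10) P2(10-12) P1(12-14) P2(14-16) P1(16-18) P2(18-19) P1(19-21) P1(21-23) P1(23-25) P1(25-26) P3(26-29) P3(29-31) P4(31-33) P3(33-35)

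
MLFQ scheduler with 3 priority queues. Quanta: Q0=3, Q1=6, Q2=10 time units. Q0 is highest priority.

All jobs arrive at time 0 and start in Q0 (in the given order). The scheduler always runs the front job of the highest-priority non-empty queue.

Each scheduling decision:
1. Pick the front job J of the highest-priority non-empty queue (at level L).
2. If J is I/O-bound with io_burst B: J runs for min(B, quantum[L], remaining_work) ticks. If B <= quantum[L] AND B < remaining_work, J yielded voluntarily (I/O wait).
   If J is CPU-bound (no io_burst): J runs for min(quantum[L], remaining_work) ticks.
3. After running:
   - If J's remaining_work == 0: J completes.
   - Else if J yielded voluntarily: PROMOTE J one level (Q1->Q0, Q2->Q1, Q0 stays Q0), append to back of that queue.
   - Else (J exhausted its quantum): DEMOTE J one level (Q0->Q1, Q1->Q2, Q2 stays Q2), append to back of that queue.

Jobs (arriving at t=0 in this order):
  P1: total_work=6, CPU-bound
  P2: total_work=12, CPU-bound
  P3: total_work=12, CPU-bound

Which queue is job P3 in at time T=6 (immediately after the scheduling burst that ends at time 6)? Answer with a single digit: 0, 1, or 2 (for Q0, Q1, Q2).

Answer: 0

Derivation:
t=0-3: P1@Q0 runs 3, rem=3, quantum used, demote→Q1. Q0=[P2,P3] Q1=[P1] Q2=[]
t=3-6: P2@Q0 runs 3, rem=9, quantum used, demote→Q1. Q0=[P3] Q1=[P1,P2] Q2=[]
t=6-9: P3@Q0 runs 3, rem=9, quantum used, demote→Q1. Q0=[] Q1=[P1,P2,P3] Q2=[]
t=9-12: P1@Q1 runs 3, rem=0, completes. Q0=[] Q1=[P2,P3] Q2=[]
t=12-18: P2@Q1 runs 6, rem=3, quantum used, demote→Q2. Q0=[] Q1=[P3] Q2=[P2]
t=18-24: P3@Q1 runs 6, rem=3, quantum used, demote→Q2. Q0=[] Q1=[] Q2=[P2,P3]
t=24-27: P2@Q2 runs 3, rem=0, completes. Q0=[] Q1=[] Q2=[P3]
t=27-30: P3@Q2 runs 3, rem=0, completes. Q0=[] Q1=[] Q2=[]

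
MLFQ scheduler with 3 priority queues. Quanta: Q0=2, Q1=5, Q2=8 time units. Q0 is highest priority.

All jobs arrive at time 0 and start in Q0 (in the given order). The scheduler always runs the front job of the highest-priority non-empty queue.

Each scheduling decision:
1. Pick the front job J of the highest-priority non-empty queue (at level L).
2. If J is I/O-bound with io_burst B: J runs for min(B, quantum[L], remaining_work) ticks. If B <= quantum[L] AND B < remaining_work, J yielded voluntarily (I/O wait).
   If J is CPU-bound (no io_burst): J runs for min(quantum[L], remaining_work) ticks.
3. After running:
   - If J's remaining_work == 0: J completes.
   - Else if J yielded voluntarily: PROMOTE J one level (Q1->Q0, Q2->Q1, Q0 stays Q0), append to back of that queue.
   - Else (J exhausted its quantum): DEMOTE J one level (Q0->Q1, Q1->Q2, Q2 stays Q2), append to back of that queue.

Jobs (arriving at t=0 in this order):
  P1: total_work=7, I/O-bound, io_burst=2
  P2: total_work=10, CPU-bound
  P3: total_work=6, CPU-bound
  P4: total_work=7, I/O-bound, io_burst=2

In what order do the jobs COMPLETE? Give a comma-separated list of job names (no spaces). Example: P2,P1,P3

t=0-2: P1@Q0 runs 2, rem=5, I/O yield, promote→Q0. Q0=[P2,P3,P4,P1] Q1=[] Q2=[]
t=2-4: P2@Q0 runs 2, rem=8, quantum used, demote→Q1. Q0=[P3,P4,P1] Q1=[P2] Q2=[]
t=4-6: P3@Q0 runs 2, rem=4, quantum used, demote→Q1. Q0=[P4,P1] Q1=[P2,P3] Q2=[]
t=6-8: P4@Q0 runs 2, rem=5, I/O yield, promote→Q0. Q0=[P1,P4] Q1=[P2,P3] Q2=[]
t=8-10: P1@Q0 runs 2, rem=3, I/O yield, promote→Q0. Q0=[P4,P1] Q1=[P2,P3] Q2=[]
t=10-12: P4@Q0 runs 2, rem=3, I/O yield, promote→Q0. Q0=[P1,P4] Q1=[P2,P3] Q2=[]
t=12-14: P1@Q0 runs 2, rem=1, I/O yield, promote→Q0. Q0=[P4,P1] Q1=[P2,P3] Q2=[]
t=14-16: P4@Q0 runs 2, rem=1, I/O yield, promote→Q0. Q0=[P1,P4] Q1=[P2,P3] Q2=[]
t=16-17: P1@Q0 runs 1, rem=0, completes. Q0=[P4] Q1=[P2,P3] Q2=[]
t=17-18: P4@Q0 runs 1, rem=0, completes. Q0=[] Q1=[P2,P3] Q2=[]
t=18-23: P2@Q1 runs 5, rem=3, quantum used, demote→Q2. Q0=[] Q1=[P3] Q2=[P2]
t=23-27: P3@Q1 runs 4, rem=0, completes. Q0=[] Q1=[] Q2=[P2]
t=27-30: P2@Q2 runs 3, rem=0, completes. Q0=[] Q1=[] Q2=[]

Answer: P1,P4,P3,P2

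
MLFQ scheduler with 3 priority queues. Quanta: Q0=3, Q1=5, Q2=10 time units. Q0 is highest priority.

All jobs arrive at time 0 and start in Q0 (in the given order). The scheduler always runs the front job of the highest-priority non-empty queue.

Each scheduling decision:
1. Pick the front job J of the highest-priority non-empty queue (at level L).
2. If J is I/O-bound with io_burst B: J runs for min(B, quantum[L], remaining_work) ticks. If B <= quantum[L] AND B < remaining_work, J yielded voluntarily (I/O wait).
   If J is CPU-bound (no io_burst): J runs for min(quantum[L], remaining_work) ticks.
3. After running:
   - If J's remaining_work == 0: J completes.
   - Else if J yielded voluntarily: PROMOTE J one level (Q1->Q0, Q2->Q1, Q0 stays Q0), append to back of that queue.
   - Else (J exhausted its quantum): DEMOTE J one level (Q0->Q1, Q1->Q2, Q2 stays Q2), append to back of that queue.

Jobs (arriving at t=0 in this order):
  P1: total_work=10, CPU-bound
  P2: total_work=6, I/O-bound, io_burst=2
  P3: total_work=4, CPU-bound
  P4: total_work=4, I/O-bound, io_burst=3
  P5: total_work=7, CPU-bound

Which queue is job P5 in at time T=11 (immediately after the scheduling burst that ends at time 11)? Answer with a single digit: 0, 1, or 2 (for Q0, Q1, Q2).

Answer: 0

Derivation:
t=0-3: P1@Q0 runs 3, rem=7, quantum used, demote→Q1. Q0=[P2,P3,P4,P5] Q1=[P1] Q2=[]
t=3-5: P2@Q0 runs 2, rem=4, I/O yield, promote→Q0. Q0=[P3,P4,P5,P2] Q1=[P1] Q2=[]
t=5-8: P3@Q0 runs 3, rem=1, quantum used, demote→Q1. Q0=[P4,P5,P2] Q1=[P1,P3] Q2=[]
t=8-11: P4@Q0 runs 3, rem=1, I/O yield, promote→Q0. Q0=[P5,P2,P4] Q1=[P1,P3] Q2=[]
t=11-14: P5@Q0 runs 3, rem=4, quantum used, demote→Q1. Q0=[P2,P4] Q1=[P1,P3,P5] Q2=[]
t=14-16: P2@Q0 runs 2, rem=2, I/O yield, promote→Q0. Q0=[P4,P2] Q1=[P1,P3,P5] Q2=[]
t=16-17: P4@Q0 runs 1, rem=0, completes. Q0=[P2] Q1=[P1,P3,P5] Q2=[]
t=17-19: P2@Q0 runs 2, rem=0, completes. Q0=[] Q1=[P1,P3,P5] Q2=[]
t=19-24: P1@Q1 runs 5, rem=2, quantum used, demote→Q2. Q0=[] Q1=[P3,P5] Q2=[P1]
t=24-25: P3@Q1 runs 1, rem=0, completes. Q0=[] Q1=[P5] Q2=[P1]
t=25-29: P5@Q1 runs 4, rem=0, completes. Q0=[] Q1=[] Q2=[P1]
t=29-31: P1@Q2 runs 2, rem=0, completes. Q0=[] Q1=[] Q2=[]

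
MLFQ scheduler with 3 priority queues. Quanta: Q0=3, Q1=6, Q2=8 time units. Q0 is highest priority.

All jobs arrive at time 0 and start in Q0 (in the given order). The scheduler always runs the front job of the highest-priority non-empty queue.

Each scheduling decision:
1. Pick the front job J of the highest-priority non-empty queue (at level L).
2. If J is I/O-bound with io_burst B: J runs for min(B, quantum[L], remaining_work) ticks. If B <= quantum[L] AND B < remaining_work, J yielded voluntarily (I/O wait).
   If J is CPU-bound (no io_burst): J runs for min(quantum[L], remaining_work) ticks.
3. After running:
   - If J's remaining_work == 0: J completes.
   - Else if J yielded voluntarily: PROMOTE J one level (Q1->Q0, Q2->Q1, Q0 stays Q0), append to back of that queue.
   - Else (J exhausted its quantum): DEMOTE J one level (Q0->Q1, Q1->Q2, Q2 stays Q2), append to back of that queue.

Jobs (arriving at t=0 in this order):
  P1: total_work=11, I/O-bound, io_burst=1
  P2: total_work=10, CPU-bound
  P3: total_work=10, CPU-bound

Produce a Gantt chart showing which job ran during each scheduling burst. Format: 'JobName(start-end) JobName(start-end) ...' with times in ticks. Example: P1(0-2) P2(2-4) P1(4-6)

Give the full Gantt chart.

Answer: P1(0-1) P2(1-4) P3(4-7) P1(7-8) P1(8-9) P1(9-10) P1(10-11) P1(11-12) P1(12-13) P1(13-14) P1(14-15) P1(15-16) P1(16-17) P2(17-23) P3(23-29) P2(29-30) P3(30-31)

Derivation:
t=0-1: P1@Q0 runs 1, rem=10, I/O yield, promote→Q0. Q0=[P2,P3,P1] Q1=[] Q2=[]
t=1-4: P2@Q0 runs 3, rem=7, quantum used, demote→Q1. Q0=[P3,P1] Q1=[P2] Q2=[]
t=4-7: P3@Q0 runs 3, rem=7, quantum used, demote→Q1. Q0=[P1] Q1=[P2,P3] Q2=[]
t=7-8: P1@Q0 runs 1, rem=9, I/O yield, promote→Q0. Q0=[P1] Q1=[P2,P3] Q2=[]
t=8-9: P1@Q0 runs 1, rem=8, I/O yield, promote→Q0. Q0=[P1] Q1=[P2,P3] Q2=[]
t=9-10: P1@Q0 runs 1, rem=7, I/O yield, promote→Q0. Q0=[P1] Q1=[P2,P3] Q2=[]
t=10-11: P1@Q0 runs 1, rem=6, I/O yield, promote→Q0. Q0=[P1] Q1=[P2,P3] Q2=[]
t=11-12: P1@Q0 runs 1, rem=5, I/O yield, promote→Q0. Q0=[P1] Q1=[P2,P3] Q2=[]
t=12-13: P1@Q0 runs 1, rem=4, I/O yield, promote→Q0. Q0=[P1] Q1=[P2,P3] Q2=[]
t=13-14: P1@Q0 runs 1, rem=3, I/O yield, promote→Q0. Q0=[P1] Q1=[P2,P3] Q2=[]
t=14-15: P1@Q0 runs 1, rem=2, I/O yield, promote→Q0. Q0=[P1] Q1=[P2,P3] Q2=[]
t=15-16: P1@Q0 runs 1, rem=1, I/O yield, promote→Q0. Q0=[P1] Q1=[P2,P3] Q2=[]
t=16-17: P1@Q0 runs 1, rem=0, completes. Q0=[] Q1=[P2,P3] Q2=[]
t=17-23: P2@Q1 runs 6, rem=1, quantum used, demote→Q2. Q0=[] Q1=[P3] Q2=[P2]
t=23-29: P3@Q1 runs 6, rem=1, quantum used, demote→Q2. Q0=[] Q1=[] Q2=[P2,P3]
t=29-30: P2@Q2 runs 1, rem=0, completes. Q0=[] Q1=[] Q2=[P3]
t=30-31: P3@Q2 runs 1, rem=0, completes. Q0=[] Q1=[] Q2=[]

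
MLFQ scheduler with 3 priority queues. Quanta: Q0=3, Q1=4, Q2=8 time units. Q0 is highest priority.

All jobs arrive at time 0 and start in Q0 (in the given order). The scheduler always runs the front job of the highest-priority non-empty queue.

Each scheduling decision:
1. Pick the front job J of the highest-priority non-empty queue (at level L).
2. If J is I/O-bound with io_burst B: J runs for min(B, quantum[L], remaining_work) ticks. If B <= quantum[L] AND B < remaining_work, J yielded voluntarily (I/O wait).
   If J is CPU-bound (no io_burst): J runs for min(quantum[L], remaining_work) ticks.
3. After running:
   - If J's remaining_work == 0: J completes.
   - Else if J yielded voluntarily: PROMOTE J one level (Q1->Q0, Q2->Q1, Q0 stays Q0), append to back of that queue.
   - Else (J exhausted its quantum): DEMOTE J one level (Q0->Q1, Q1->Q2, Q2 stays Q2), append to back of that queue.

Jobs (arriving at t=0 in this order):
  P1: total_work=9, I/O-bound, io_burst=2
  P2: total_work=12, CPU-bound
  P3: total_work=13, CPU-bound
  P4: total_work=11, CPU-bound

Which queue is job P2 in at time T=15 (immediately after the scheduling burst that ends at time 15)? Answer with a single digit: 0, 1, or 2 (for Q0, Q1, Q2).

Answer: 1

Derivation:
t=0-2: P1@Q0 runs 2, rem=7, I/O yield, promote→Q0. Q0=[P2,P3,P4,P1] Q1=[] Q2=[]
t=2-5: P2@Q0 runs 3, rem=9, quantum used, demote→Q1. Q0=[P3,P4,P1] Q1=[P2] Q2=[]
t=5-8: P3@Q0 runs 3, rem=10, quantum used, demote→Q1. Q0=[P4,P1] Q1=[P2,P3] Q2=[]
t=8-11: P4@Q0 runs 3, rem=8, quantum used, demote→Q1. Q0=[P1] Q1=[P2,P3,P4] Q2=[]
t=11-13: P1@Q0 runs 2, rem=5, I/O yield, promote→Q0. Q0=[P1] Q1=[P2,P3,P4] Q2=[]
t=13-15: P1@Q0 runs 2, rem=3, I/O yield, promote→Q0. Q0=[P1] Q1=[P2,P3,P4] Q2=[]
t=15-17: P1@Q0 runs 2, rem=1, I/O yield, promote→Q0. Q0=[P1] Q1=[P2,P3,P4] Q2=[]
t=17-18: P1@Q0 runs 1, rem=0, completes. Q0=[] Q1=[P2,P3,P4] Q2=[]
t=18-22: P2@Q1 runs 4, rem=5, quantum used, demote→Q2. Q0=[] Q1=[P3,P4] Q2=[P2]
t=22-26: P3@Q1 runs 4, rem=6, quantum used, demote→Q2. Q0=[] Q1=[P4] Q2=[P2,P3]
t=26-30: P4@Q1 runs 4, rem=4, quantum used, demote→Q2. Q0=[] Q1=[] Q2=[P2,P3,P4]
t=30-35: P2@Q2 runs 5, rem=0, completes. Q0=[] Q1=[] Q2=[P3,P4]
t=35-41: P3@Q2 runs 6, rem=0, completes. Q0=[] Q1=[] Q2=[P4]
t=41-45: P4@Q2 runs 4, rem=0, completes. Q0=[] Q1=[] Q2=[]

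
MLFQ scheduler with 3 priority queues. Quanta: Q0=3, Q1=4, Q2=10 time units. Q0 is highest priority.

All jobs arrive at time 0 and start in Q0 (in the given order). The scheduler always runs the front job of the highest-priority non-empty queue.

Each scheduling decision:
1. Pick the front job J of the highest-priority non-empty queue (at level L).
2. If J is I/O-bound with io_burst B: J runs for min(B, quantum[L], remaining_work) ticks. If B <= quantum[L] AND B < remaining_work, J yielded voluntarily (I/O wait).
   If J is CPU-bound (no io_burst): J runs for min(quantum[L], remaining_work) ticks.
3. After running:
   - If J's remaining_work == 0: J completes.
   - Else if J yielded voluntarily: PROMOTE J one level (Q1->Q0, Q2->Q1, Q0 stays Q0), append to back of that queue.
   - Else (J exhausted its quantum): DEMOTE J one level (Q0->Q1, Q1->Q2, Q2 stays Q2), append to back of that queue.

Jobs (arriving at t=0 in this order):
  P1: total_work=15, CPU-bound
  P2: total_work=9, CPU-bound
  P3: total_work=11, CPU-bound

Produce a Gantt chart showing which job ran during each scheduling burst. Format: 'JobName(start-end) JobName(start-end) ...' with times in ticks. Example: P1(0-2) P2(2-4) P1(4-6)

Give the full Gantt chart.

Answer: P1(0-3) P2(3-6) P3(6-9) P1(9-13) P2(13-17) P3(17-21) P1(21-29) P2(29-31) P3(31-35)

Derivation:
t=0-3: P1@Q0 runs 3, rem=12, quantum used, demote→Q1. Q0=[P2,P3] Q1=[P1] Q2=[]
t=3-6: P2@Q0 runs 3, rem=6, quantum used, demote→Q1. Q0=[P3] Q1=[P1,P2] Q2=[]
t=6-9: P3@Q0 runs 3, rem=8, quantum used, demote→Q1. Q0=[] Q1=[P1,P2,P3] Q2=[]
t=9-13: P1@Q1 runs 4, rem=8, quantum used, demote→Q2. Q0=[] Q1=[P2,P3] Q2=[P1]
t=13-17: P2@Q1 runs 4, rem=2, quantum used, demote→Q2. Q0=[] Q1=[P3] Q2=[P1,P2]
t=17-21: P3@Q1 runs 4, rem=4, quantum used, demote→Q2. Q0=[] Q1=[] Q2=[P1,P2,P3]
t=21-29: P1@Q2 runs 8, rem=0, completes. Q0=[] Q1=[] Q2=[P2,P3]
t=29-31: P2@Q2 runs 2, rem=0, completes. Q0=[] Q1=[] Q2=[P3]
t=31-35: P3@Q2 runs 4, rem=0, completes. Q0=[] Q1=[] Q2=[]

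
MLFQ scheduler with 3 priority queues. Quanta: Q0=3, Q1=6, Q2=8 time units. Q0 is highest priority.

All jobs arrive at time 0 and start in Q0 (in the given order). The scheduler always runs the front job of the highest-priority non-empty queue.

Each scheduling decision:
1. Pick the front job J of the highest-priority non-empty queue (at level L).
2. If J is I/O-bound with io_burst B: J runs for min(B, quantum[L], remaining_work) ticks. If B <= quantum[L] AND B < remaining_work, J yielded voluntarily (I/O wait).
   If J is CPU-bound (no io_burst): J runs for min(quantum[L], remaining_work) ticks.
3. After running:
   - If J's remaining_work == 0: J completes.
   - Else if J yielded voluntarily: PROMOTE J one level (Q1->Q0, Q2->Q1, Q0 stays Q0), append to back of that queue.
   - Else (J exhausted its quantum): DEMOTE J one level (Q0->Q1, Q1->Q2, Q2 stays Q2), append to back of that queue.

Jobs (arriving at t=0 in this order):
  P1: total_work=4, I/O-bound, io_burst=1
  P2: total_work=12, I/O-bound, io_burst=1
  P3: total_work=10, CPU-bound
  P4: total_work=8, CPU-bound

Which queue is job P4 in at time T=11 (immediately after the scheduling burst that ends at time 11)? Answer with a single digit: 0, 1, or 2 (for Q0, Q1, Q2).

t=0-1: P1@Q0 runs 1, rem=3, I/O yield, promote→Q0. Q0=[P2,P3,P4,P1] Q1=[] Q2=[]
t=1-2: P2@Q0 runs 1, rem=11, I/O yield, promote→Q0. Q0=[P3,P4,P1,P2] Q1=[] Q2=[]
t=2-5: P3@Q0 runs 3, rem=7, quantum used, demote→Q1. Q0=[P4,P1,P2] Q1=[P3] Q2=[]
t=5-8: P4@Q0 runs 3, rem=5, quantum used, demote→Q1. Q0=[P1,P2] Q1=[P3,P4] Q2=[]
t=8-9: P1@Q0 runs 1, rem=2, I/O yield, promote→Q0. Q0=[P2,P1] Q1=[P3,P4] Q2=[]
t=9-10: P2@Q0 runs 1, rem=10, I/O yield, promote→Q0. Q0=[P1,P2] Q1=[P3,P4] Q2=[]
t=10-11: P1@Q0 runs 1, rem=1, I/O yield, promote→Q0. Q0=[P2,P1] Q1=[P3,P4] Q2=[]
t=11-12: P2@Q0 runs 1, rem=9, I/O yield, promote→Q0. Q0=[P1,P2] Q1=[P3,P4] Q2=[]
t=12-13: P1@Q0 runs 1, rem=0, completes. Q0=[P2] Q1=[P3,P4] Q2=[]
t=13-14: P2@Q0 runs 1, rem=8, I/O yield, promote→Q0. Q0=[P2] Q1=[P3,P4] Q2=[]
t=14-15: P2@Q0 runs 1, rem=7, I/O yield, promote→Q0. Q0=[P2] Q1=[P3,P4] Q2=[]
t=15-16: P2@Q0 runs 1, rem=6, I/O yield, promote→Q0. Q0=[P2] Q1=[P3,P4] Q2=[]
t=16-17: P2@Q0 runs 1, rem=5, I/O yield, promote→Q0. Q0=[P2] Q1=[P3,P4] Q2=[]
t=17-18: P2@Q0 runs 1, rem=4, I/O yield, promote→Q0. Q0=[P2] Q1=[P3,P4] Q2=[]
t=18-19: P2@Q0 runs 1, rem=3, I/O yield, promote→Q0. Q0=[P2] Q1=[P3,P4] Q2=[]
t=19-20: P2@Q0 runs 1, rem=2, I/O yield, promote→Q0. Q0=[P2] Q1=[P3,P4] Q2=[]
t=20-21: P2@Q0 runs 1, rem=1, I/O yield, promote→Q0. Q0=[P2] Q1=[P3,P4] Q2=[]
t=21-22: P2@Q0 runs 1, rem=0, completes. Q0=[] Q1=[P3,P4] Q2=[]
t=22-28: P3@Q1 runs 6, rem=1, quantum used, demote→Q2. Q0=[] Q1=[P4] Q2=[P3]
t=28-33: P4@Q1 runs 5, rem=0, completes. Q0=[] Q1=[] Q2=[P3]
t=33-34: P3@Q2 runs 1, rem=0, completes. Q0=[] Q1=[] Q2=[]

Answer: 1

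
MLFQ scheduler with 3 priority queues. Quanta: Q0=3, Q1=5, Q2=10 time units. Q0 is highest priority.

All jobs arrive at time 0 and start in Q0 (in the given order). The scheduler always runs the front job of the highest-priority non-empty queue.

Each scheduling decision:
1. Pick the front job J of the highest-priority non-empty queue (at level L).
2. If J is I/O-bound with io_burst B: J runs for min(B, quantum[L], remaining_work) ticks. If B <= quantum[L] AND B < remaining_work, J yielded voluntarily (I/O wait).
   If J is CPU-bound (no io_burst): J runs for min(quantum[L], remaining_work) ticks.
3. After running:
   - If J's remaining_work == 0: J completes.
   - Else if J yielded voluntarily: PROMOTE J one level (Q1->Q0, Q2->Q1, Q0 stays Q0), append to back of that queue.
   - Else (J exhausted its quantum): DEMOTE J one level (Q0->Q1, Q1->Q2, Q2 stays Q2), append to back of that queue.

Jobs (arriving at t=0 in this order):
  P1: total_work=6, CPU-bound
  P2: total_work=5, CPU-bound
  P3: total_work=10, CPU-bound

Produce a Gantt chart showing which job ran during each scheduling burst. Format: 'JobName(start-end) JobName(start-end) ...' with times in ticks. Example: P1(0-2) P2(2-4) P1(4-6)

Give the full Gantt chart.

t=0-3: P1@Q0 runs 3, rem=3, quantum used, demote→Q1. Q0=[P2,P3] Q1=[P1] Q2=[]
t=3-6: P2@Q0 runs 3, rem=2, quantum used, demote→Q1. Q0=[P3] Q1=[P1,P2] Q2=[]
t=6-9: P3@Q0 runs 3, rem=7, quantum used, demote→Q1. Q0=[] Q1=[P1,P2,P3] Q2=[]
t=9-12: P1@Q1 runs 3, rem=0, completes. Q0=[] Q1=[P2,P3] Q2=[]
t=12-14: P2@Q1 runs 2, rem=0, completes. Q0=[] Q1=[P3] Q2=[]
t=14-19: P3@Q1 runs 5, rem=2, quantum used, demote→Q2. Q0=[] Q1=[] Q2=[P3]
t=19-21: P3@Q2 runs 2, rem=0, completes. Q0=[] Q1=[] Q2=[]

Answer: P1(0-3) P2(3-6) P3(6-9) P1(9-12) P2(12-14) P3(14-19) P3(19-21)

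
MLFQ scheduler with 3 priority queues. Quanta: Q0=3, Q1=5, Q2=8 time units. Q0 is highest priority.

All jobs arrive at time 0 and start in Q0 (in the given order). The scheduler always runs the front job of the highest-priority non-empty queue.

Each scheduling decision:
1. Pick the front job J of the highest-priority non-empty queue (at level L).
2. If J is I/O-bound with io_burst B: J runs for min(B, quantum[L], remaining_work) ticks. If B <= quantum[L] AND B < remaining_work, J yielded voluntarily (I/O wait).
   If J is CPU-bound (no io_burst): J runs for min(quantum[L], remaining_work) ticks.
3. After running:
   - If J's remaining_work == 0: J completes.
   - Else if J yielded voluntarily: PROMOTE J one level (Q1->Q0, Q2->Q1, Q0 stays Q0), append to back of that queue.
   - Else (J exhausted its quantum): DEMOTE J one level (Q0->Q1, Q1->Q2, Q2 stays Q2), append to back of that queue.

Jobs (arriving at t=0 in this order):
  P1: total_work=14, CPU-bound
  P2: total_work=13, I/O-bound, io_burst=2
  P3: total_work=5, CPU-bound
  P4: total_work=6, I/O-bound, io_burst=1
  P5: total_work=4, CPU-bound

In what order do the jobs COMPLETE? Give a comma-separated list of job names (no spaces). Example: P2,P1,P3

t=0-3: P1@Q0 runs 3, rem=11, quantum used, demote→Q1. Q0=[P2,P3,P4,P5] Q1=[P1] Q2=[]
t=3-5: P2@Q0 runs 2, rem=11, I/O yield, promote→Q0. Q0=[P3,P4,P5,P2] Q1=[P1] Q2=[]
t=5-8: P3@Q0 runs 3, rem=2, quantum used, demote→Q1. Q0=[P4,P5,P2] Q1=[P1,P3] Q2=[]
t=8-9: P4@Q0 runs 1, rem=5, I/O yield, promote→Q0. Q0=[P5,P2,P4] Q1=[P1,P3] Q2=[]
t=9-12: P5@Q0 runs 3, rem=1, quantum used, demote→Q1. Q0=[P2,P4] Q1=[P1,P3,P5] Q2=[]
t=12-14: P2@Q0 runs 2, rem=9, I/O yield, promote→Q0. Q0=[P4,P2] Q1=[P1,P3,P5] Q2=[]
t=14-15: P4@Q0 runs 1, rem=4, I/O yield, promote→Q0. Q0=[P2,P4] Q1=[P1,P3,P5] Q2=[]
t=15-17: P2@Q0 runs 2, rem=7, I/O yield, promote→Q0. Q0=[P4,P2] Q1=[P1,P3,P5] Q2=[]
t=17-18: P4@Q0 runs 1, rem=3, I/O yield, promote→Q0. Q0=[P2,P4] Q1=[P1,P3,P5] Q2=[]
t=18-20: P2@Q0 runs 2, rem=5, I/O yield, promote→Q0. Q0=[P4,P2] Q1=[P1,P3,P5] Q2=[]
t=20-21: P4@Q0 runs 1, rem=2, I/O yield, promote→Q0. Q0=[P2,P4] Q1=[P1,P3,P5] Q2=[]
t=21-23: P2@Q0 runs 2, rem=3, I/O yield, promote→Q0. Q0=[P4,P2] Q1=[P1,P3,P5] Q2=[]
t=23-24: P4@Q0 runs 1, rem=1, I/O yield, promote→Q0. Q0=[P2,P4] Q1=[P1,P3,P5] Q2=[]
t=24-26: P2@Q0 runs 2, rem=1, I/O yield, promote→Q0. Q0=[P4,P2] Q1=[P1,P3,P5] Q2=[]
t=26-27: P4@Q0 runs 1, rem=0, completes. Q0=[P2] Q1=[P1,P3,P5] Q2=[]
t=27-28: P2@Q0 runs 1, rem=0, completes. Q0=[] Q1=[P1,P3,P5] Q2=[]
t=28-33: P1@Q1 runs 5, rem=6, quantum used, demote→Q2. Q0=[] Q1=[P3,P5] Q2=[P1]
t=33-35: P3@Q1 runs 2, rem=0, completes. Q0=[] Q1=[P5] Q2=[P1]
t=35-36: P5@Q1 runs 1, rem=0, completes. Q0=[] Q1=[] Q2=[P1]
t=36-42: P1@Q2 runs 6, rem=0, completes. Q0=[] Q1=[] Q2=[]

Answer: P4,P2,P3,P5,P1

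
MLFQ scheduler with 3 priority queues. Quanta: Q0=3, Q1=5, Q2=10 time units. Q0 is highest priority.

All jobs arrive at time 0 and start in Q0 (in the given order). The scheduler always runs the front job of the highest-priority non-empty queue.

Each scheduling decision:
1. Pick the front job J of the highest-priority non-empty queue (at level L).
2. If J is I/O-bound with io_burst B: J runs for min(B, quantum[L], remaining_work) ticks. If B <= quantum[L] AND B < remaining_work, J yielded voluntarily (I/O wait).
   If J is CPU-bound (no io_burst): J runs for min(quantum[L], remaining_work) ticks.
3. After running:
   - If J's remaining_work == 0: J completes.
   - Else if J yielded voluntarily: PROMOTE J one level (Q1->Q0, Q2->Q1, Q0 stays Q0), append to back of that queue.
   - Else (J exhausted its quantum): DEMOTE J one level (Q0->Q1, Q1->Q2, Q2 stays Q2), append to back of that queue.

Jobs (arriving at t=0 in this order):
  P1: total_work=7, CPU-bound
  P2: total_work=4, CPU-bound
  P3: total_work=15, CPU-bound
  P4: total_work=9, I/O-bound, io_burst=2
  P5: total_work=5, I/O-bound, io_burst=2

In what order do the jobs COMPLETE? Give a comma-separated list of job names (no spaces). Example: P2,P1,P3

Answer: P5,P4,P1,P2,P3

Derivation:
t=0-3: P1@Q0 runs 3, rem=4, quantum used, demote→Q1. Q0=[P2,P3,P4,P5] Q1=[P1] Q2=[]
t=3-6: P2@Q0 runs 3, rem=1, quantum used, demote→Q1. Q0=[P3,P4,P5] Q1=[P1,P2] Q2=[]
t=6-9: P3@Q0 runs 3, rem=12, quantum used, demote→Q1. Q0=[P4,P5] Q1=[P1,P2,P3] Q2=[]
t=9-11: P4@Q0 runs 2, rem=7, I/O yield, promote→Q0. Q0=[P5,P4] Q1=[P1,P2,P3] Q2=[]
t=11-13: P5@Q0 runs 2, rem=3, I/O yield, promote→Q0. Q0=[P4,P5] Q1=[P1,P2,P3] Q2=[]
t=13-15: P4@Q0 runs 2, rem=5, I/O yield, promote→Q0. Q0=[P5,P4] Q1=[P1,P2,P3] Q2=[]
t=15-17: P5@Q0 runs 2, rem=1, I/O yield, promote→Q0. Q0=[P4,P5] Q1=[P1,P2,P3] Q2=[]
t=17-19: P4@Q0 runs 2, rem=3, I/O yield, promote→Q0. Q0=[P5,P4] Q1=[P1,P2,P3] Q2=[]
t=19-20: P5@Q0 runs 1, rem=0, completes. Q0=[P4] Q1=[P1,P2,P3] Q2=[]
t=20-22: P4@Q0 runs 2, rem=1, I/O yield, promote→Q0. Q0=[P4] Q1=[P1,P2,P3] Q2=[]
t=22-23: P4@Q0 runs 1, rem=0, completes. Q0=[] Q1=[P1,P2,P3] Q2=[]
t=23-27: P1@Q1 runs 4, rem=0, completes. Q0=[] Q1=[P2,P3] Q2=[]
t=27-28: P2@Q1 runs 1, rem=0, completes. Q0=[] Q1=[P3] Q2=[]
t=28-33: P3@Q1 runs 5, rem=7, quantum used, demote→Q2. Q0=[] Q1=[] Q2=[P3]
t=33-40: P3@Q2 runs 7, rem=0, completes. Q0=[] Q1=[] Q2=[]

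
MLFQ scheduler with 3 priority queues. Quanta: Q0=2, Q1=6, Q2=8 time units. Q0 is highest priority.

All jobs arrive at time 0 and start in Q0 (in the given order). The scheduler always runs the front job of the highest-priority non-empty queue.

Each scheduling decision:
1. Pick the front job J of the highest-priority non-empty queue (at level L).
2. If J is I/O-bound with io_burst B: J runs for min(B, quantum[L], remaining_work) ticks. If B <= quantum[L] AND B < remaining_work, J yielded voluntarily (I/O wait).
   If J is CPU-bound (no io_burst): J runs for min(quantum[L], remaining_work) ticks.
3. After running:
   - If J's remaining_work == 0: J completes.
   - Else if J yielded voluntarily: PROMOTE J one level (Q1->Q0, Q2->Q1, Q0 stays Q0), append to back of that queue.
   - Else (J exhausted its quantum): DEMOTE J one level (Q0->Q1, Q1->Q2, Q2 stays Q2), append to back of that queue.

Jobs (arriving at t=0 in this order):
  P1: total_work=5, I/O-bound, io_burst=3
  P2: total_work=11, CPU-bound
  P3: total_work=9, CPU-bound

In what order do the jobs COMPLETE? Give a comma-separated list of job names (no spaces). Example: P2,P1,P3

t=0-2: P1@Q0 runs 2, rem=3, quantum used, demote→Q1. Q0=[P2,P3] Q1=[P1] Q2=[]
t=2-4: P2@Q0 runs 2, rem=9, quantum used, demote→Q1. Q0=[P3] Q1=[P1,P2] Q2=[]
t=4-6: P3@Q0 runs 2, rem=7, quantum used, demote→Q1. Q0=[] Q1=[P1,P2,P3] Q2=[]
t=6-9: P1@Q1 runs 3, rem=0, completes. Q0=[] Q1=[P2,P3] Q2=[]
t=9-15: P2@Q1 runs 6, rem=3, quantum used, demote→Q2. Q0=[] Q1=[P3] Q2=[P2]
t=15-21: P3@Q1 runs 6, rem=1, quantum used, demote→Q2. Q0=[] Q1=[] Q2=[P2,P3]
t=21-24: P2@Q2 runs 3, rem=0, completes. Q0=[] Q1=[] Q2=[P3]
t=24-25: P3@Q2 runs 1, rem=0, completes. Q0=[] Q1=[] Q2=[]

Answer: P1,P2,P3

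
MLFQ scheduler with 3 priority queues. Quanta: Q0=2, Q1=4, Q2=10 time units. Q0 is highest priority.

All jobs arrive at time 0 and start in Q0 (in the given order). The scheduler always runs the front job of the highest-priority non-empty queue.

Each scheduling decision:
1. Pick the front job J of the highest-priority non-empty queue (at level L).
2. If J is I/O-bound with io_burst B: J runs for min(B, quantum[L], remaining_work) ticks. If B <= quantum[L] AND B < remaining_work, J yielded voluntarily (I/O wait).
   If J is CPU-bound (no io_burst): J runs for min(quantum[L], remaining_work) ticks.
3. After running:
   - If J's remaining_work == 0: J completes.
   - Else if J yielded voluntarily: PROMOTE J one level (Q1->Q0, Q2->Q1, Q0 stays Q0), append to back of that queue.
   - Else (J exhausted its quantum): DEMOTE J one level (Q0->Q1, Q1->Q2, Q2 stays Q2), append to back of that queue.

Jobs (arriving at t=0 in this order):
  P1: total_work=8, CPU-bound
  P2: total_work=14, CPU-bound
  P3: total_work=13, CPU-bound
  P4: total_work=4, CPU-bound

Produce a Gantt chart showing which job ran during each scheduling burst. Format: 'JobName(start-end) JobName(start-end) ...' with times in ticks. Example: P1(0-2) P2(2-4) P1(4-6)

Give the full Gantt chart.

t=0-2: P1@Q0 runs 2, rem=6, quantum used, demote→Q1. Q0=[P2,P3,P4] Q1=[P1] Q2=[]
t=2-4: P2@Q0 runs 2, rem=12, quantum used, demote→Q1. Q0=[P3,P4] Q1=[P1,P2] Q2=[]
t=4-6: P3@Q0 runs 2, rem=11, quantum used, demote→Q1. Q0=[P4] Q1=[P1,P2,P3] Q2=[]
t=6-8: P4@Q0 runs 2, rem=2, quantum used, demote→Q1. Q0=[] Q1=[P1,P2,P3,P4] Q2=[]
t=8-12: P1@Q1 runs 4, rem=2, quantum used, demote→Q2. Q0=[] Q1=[P2,P3,P4] Q2=[P1]
t=12-16: P2@Q1 runs 4, rem=8, quantum used, demote→Q2. Q0=[] Q1=[P3,P4] Q2=[P1,P2]
t=16-20: P3@Q1 runs 4, rem=7, quantum used, demote→Q2. Q0=[] Q1=[P4] Q2=[P1,P2,P3]
t=20-22: P4@Q1 runs 2, rem=0, completes. Q0=[] Q1=[] Q2=[P1,P2,P3]
t=22-24: P1@Q2 runs 2, rem=0, completes. Q0=[] Q1=[] Q2=[P2,P3]
t=24-32: P2@Q2 runs 8, rem=0, completes. Q0=[] Q1=[] Q2=[P3]
t=32-39: P3@Q2 runs 7, rem=0, completes. Q0=[] Q1=[] Q2=[]

Answer: P1(0-2) P2(2-4) P3(4-6) P4(6-8) P1(8-12) P2(12-16) P3(16-20) P4(20-22) P1(22-24) P2(24-32) P3(32-39)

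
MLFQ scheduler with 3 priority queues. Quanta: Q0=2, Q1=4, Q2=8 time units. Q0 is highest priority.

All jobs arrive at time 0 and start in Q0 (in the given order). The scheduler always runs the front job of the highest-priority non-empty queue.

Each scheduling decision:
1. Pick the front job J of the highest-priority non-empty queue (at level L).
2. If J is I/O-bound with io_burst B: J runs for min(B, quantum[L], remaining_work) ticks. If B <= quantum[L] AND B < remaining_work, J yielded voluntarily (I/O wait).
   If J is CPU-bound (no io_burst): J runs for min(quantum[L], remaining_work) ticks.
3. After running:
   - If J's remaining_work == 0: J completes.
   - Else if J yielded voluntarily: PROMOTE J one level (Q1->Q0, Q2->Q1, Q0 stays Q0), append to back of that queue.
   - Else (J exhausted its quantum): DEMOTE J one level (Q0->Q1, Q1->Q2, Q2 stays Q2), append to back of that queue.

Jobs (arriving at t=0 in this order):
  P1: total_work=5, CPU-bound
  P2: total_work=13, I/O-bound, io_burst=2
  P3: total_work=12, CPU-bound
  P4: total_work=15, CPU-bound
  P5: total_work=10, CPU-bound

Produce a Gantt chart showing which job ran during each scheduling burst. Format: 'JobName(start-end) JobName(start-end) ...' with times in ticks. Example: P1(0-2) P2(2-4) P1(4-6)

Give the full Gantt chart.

t=0-2: P1@Q0 runs 2, rem=3, quantum used, demote→Q1. Q0=[P2,P3,P4,P5] Q1=[P1] Q2=[]
t=2-4: P2@Q0 runs 2, rem=11, I/O yield, promote→Q0. Q0=[P3,P4,P5,P2] Q1=[P1] Q2=[]
t=4-6: P3@Q0 runs 2, rem=10, quantum used, demote→Q1. Q0=[P4,P5,P2] Q1=[P1,P3] Q2=[]
t=6-8: P4@Q0 runs 2, rem=13, quantum used, demote→Q1. Q0=[P5,P2] Q1=[P1,P3,P4] Q2=[]
t=8-10: P5@Q0 runs 2, rem=8, quantum used, demote→Q1. Q0=[P2] Q1=[P1,P3,P4,P5] Q2=[]
t=10-12: P2@Q0 runs 2, rem=9, I/O yield, promote→Q0. Q0=[P2] Q1=[P1,P3,P4,P5] Q2=[]
t=12-14: P2@Q0 runs 2, rem=7, I/O yield, promote→Q0. Q0=[P2] Q1=[P1,P3,P4,P5] Q2=[]
t=14-16: P2@Q0 runs 2, rem=5, I/O yield, promote→Q0. Q0=[P2] Q1=[P1,P3,P4,P5] Q2=[]
t=16-18: P2@Q0 runs 2, rem=3, I/O yield, promote→Q0. Q0=[P2] Q1=[P1,P3,P4,P5] Q2=[]
t=18-20: P2@Q0 runs 2, rem=1, I/O yield, promote→Q0. Q0=[P2] Q1=[P1,P3,P4,P5] Q2=[]
t=20-21: P2@Q0 runs 1, rem=0, completes. Q0=[] Q1=[P1,P3,P4,P5] Q2=[]
t=21-24: P1@Q1 runs 3, rem=0, completes. Q0=[] Q1=[P3,P4,P5] Q2=[]
t=24-28: P3@Q1 runs 4, rem=6, quantum used, demote→Q2. Q0=[] Q1=[P4,P5] Q2=[P3]
t=28-32: P4@Q1 runs 4, rem=9, quantum used, demote→Q2. Q0=[] Q1=[P5] Q2=[P3,P4]
t=32-36: P5@Q1 runs 4, rem=4, quantum used, demote→Q2. Q0=[] Q1=[] Q2=[P3,P4,P5]
t=36-42: P3@Q2 runs 6, rem=0, completes. Q0=[] Q1=[] Q2=[P4,P5]
t=42-50: P4@Q2 runs 8, rem=1, quantum used, demote→Q2. Q0=[] Q1=[] Q2=[P5,P4]
t=50-54: P5@Q2 runs 4, rem=0, completes. Q0=[] Q1=[] Q2=[P4]
t=54-55: P4@Q2 runs 1, rem=0, completes. Q0=[] Q1=[] Q2=[]

Answer: P1(0-2) P2(2-4) P3(4-6) P4(6-8) P5(8-10) P2(10-12) P2(12-14) P2(14-16) P2(16-18) P2(18-20) P2(20-21) P1(21-24) P3(24-28) P4(28-32) P5(32-36) P3(36-42) P4(42-50) P5(50-54) P4(54-55)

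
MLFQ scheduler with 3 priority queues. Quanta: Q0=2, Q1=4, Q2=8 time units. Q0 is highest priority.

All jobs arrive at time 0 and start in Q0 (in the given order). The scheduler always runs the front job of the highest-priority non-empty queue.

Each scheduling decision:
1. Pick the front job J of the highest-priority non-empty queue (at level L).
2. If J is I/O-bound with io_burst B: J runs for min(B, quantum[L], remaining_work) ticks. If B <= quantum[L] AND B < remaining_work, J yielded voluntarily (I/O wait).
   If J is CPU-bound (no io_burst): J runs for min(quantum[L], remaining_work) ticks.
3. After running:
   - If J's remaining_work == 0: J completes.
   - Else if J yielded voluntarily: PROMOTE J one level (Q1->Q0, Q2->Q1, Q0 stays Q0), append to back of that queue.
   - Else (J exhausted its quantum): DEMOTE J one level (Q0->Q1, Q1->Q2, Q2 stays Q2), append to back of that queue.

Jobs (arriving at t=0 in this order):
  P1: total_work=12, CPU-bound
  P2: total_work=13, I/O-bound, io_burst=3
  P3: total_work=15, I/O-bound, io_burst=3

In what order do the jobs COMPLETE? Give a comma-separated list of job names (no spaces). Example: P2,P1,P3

Answer: P2,P3,P1

Derivation:
t=0-2: P1@Q0 runs 2, rem=10, quantum used, demote→Q1. Q0=[P2,P3] Q1=[P1] Q2=[]
t=2-4: P2@Q0 runs 2, rem=11, quantum used, demote→Q1. Q0=[P3] Q1=[P1,P2] Q2=[]
t=4-6: P3@Q0 runs 2, rem=13, quantum used, demote→Q1. Q0=[] Q1=[P1,P2,P3] Q2=[]
t=6-10: P1@Q1 runs 4, rem=6, quantum used, demote→Q2. Q0=[] Q1=[P2,P3] Q2=[P1]
t=10-13: P2@Q1 runs 3, rem=8, I/O yield, promote→Q0. Q0=[P2] Q1=[P3] Q2=[P1]
t=13-15: P2@Q0 runs 2, rem=6, quantum used, demote→Q1. Q0=[] Q1=[P3,P2] Q2=[P1]
t=15-18: P3@Q1 runs 3, rem=10, I/O yield, promote→Q0. Q0=[P3] Q1=[P2] Q2=[P1]
t=18-20: P3@Q0 runs 2, rem=8, quantum used, demote→Q1. Q0=[] Q1=[P2,P3] Q2=[P1]
t=20-23: P2@Q1 runs 3, rem=3, I/O yield, promote→Q0. Q0=[P2] Q1=[P3] Q2=[P1]
t=23-25: P2@Q0 runs 2, rem=1, quantum used, demote→Q1. Q0=[] Q1=[P3,P2] Q2=[P1]
t=25-28: P3@Q1 runs 3, rem=5, I/O yield, promote→Q0. Q0=[P3] Q1=[P2] Q2=[P1]
t=28-30: P3@Q0 runs 2, rem=3, quantum used, demote→Q1. Q0=[] Q1=[P2,P3] Q2=[P1]
t=30-31: P2@Q1 runs 1, rem=0, completes. Q0=[] Q1=[P3] Q2=[P1]
t=31-34: P3@Q1 runs 3, rem=0, completes. Q0=[] Q1=[] Q2=[P1]
t=34-40: P1@Q2 runs 6, rem=0, completes. Q0=[] Q1=[] Q2=[]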